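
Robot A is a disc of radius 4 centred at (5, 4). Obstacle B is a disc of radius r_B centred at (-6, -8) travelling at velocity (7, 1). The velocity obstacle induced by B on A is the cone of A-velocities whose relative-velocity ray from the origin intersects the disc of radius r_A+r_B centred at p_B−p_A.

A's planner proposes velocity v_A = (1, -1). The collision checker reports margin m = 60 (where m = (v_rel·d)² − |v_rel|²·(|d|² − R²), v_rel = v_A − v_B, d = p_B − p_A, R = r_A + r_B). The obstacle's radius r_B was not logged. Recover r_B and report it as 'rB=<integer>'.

m = 60
d = (-11, -12);  v_rel = (-6, -2),  |v_rel|² = 40
v_rel×d = (-6)·(-12) − (-2)·(-11) = 50
since m = R²·40 − 50²:  R² = (2500 + 60) / 40 = 64
R = √64 = 8  ⇒  r_B = 8 − 4 = 4

rB=4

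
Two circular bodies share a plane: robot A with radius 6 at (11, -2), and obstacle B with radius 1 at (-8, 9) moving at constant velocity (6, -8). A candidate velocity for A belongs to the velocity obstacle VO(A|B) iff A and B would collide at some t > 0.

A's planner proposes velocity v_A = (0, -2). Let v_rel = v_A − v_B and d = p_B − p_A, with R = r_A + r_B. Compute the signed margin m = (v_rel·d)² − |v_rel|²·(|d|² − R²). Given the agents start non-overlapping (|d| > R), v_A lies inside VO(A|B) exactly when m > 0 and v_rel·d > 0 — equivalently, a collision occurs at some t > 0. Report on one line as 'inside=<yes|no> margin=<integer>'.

d = (-19, 11),  |d|² = 482;  R = 6+1 = 7,  c = 482−7² = 433
v_rel = (-6, 6),  |v_rel|² = 72;  v_rel·d = (-6)·(-19) + (6)·(11) = 180
72·t² − 360·t + 433 = 0  ⇒  m = 180² − 72·433 = 1224
m = 1224 > 0,  v_rel·d = 180 > 0  ⇒  inside

inside=yes margin=1224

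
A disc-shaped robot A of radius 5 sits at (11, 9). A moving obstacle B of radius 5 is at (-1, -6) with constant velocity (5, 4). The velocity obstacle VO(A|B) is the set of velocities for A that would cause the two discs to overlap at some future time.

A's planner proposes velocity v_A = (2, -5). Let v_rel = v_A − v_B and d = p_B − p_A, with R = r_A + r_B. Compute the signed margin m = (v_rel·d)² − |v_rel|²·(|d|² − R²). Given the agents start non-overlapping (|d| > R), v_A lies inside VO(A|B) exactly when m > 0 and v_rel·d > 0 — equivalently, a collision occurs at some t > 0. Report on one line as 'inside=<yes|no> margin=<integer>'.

d = (-12, -15),  |d|² = 369;  R = 5+5 = 10,  c = 369−10² = 269
v_rel = (-3, -9),  |v_rel|² = 90;  v_rel·d = (-3)·(-12) + (-9)·(-15) = 171
90·t² − 342·t + 269 = 0  ⇒  m = 171² − 90·269 = 5031
m = 5031 > 0,  v_rel·d = 171 > 0  ⇒  inside

inside=yes margin=5031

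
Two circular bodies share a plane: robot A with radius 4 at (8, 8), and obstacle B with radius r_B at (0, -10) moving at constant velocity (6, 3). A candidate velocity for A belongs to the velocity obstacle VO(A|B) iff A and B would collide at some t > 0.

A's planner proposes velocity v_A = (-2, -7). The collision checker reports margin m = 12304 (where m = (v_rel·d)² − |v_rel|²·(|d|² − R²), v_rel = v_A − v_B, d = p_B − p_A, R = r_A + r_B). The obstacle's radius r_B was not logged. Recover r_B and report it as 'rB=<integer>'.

m = 12304
d = (-8, -18);  v_rel = (-8, -10),  |v_rel|² = 164
v_rel×d = (-8)·(-18) − (-10)·(-8) = 64
since m = R²·164 − 64²:  R² = (4096 + 12304) / 164 = 100
R = √100 = 10  ⇒  r_B = 10 − 4 = 6

rB=6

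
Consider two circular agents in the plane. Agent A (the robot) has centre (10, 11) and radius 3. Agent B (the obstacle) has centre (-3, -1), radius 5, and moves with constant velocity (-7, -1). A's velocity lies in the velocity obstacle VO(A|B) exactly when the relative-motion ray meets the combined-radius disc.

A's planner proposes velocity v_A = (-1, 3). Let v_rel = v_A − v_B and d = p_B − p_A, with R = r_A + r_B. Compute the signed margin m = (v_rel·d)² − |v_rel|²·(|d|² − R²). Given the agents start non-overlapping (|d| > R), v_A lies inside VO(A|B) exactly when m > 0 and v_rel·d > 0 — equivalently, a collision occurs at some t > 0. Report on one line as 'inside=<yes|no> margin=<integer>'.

d = (-13, -12),  |d|² = 313;  R = 3+5 = 8,  c = 313−8² = 249
v_rel = (6, 4),  |v_rel|² = 52;  v_rel·d = (6)·(-13) + (4)·(-12) = -126
52·t² + 252·t + 249 = 0  ⇒  m = (-126)² − 52·249 = 2928
m = 2928 > 0,  v_rel·d = -126 < 0  ⇒  outside

inside=no margin=2928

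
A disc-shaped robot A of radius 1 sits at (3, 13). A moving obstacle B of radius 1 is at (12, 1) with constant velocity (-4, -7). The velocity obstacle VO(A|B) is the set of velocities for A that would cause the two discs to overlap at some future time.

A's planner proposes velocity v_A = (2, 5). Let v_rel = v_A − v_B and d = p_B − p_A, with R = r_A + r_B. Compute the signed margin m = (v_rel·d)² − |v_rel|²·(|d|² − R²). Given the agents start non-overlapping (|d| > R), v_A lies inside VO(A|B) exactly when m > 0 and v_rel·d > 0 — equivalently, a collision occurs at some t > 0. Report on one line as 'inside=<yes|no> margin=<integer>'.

d = (9, -12),  |d|² = 225;  R = 1+1 = 2,  c = 225−2² = 221
v_rel = (6, 12),  |v_rel|² = 180;  v_rel·d = (6)·(9) + (12)·(-12) = -90
180·t² + 180·t + 221 = 0  ⇒  m = (-90)² − 180·221 = -31680
m = -31680 < 0,  v_rel·d = -90 < 0  ⇒  outside

inside=no margin=-31680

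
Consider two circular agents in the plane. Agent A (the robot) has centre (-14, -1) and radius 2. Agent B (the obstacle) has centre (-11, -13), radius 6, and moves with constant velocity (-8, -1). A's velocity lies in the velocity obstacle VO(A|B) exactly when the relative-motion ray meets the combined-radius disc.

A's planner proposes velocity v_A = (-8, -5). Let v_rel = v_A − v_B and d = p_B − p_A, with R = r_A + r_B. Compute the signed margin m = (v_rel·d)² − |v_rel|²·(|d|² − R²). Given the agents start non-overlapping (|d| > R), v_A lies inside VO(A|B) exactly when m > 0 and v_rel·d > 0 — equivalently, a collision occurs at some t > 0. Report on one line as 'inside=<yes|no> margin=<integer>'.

d = (3, -12),  |d|² = 153;  R = 2+6 = 8,  c = 153−8² = 89
v_rel = (0, -4),  |v_rel|² = 16;  v_rel·d = (0)·(3) + (-4)·(-12) = 48
16·t² − 96·t + 89 = 0  ⇒  m = 48² − 16·89 = 880
m = 880 > 0,  v_rel·d = 48 > 0  ⇒  inside

inside=yes margin=880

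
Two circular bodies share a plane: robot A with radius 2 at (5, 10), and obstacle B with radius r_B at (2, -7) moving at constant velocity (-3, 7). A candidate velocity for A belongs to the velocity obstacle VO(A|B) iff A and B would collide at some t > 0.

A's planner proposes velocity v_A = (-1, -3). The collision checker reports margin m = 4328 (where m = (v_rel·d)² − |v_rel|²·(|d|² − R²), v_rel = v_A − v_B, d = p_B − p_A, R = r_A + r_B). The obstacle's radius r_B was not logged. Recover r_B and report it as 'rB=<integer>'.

m = 4328
d = (-3, -17);  v_rel = (2, -10),  |v_rel|² = 104
v_rel×d = (2)·(-17) − (-10)·(-3) = -64
since m = R²·104 − (-64)²:  R² = (4096 + 4328) / 104 = 81
R = √81 = 9  ⇒  r_B = 9 − 2 = 7

rB=7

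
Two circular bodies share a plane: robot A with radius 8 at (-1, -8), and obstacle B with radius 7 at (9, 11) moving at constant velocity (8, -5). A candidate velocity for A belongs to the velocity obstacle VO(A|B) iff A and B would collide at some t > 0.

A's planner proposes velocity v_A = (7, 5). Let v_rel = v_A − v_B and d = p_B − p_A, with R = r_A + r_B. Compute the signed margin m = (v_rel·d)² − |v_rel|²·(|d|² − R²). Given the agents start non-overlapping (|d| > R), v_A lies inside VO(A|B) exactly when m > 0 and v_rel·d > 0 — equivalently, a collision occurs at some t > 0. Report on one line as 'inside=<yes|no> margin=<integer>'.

d = (10, 19),  |d|² = 461;  R = 8+7 = 15,  c = 461−15² = 236
v_rel = (-1, 10),  |v_rel|² = 101;  v_rel·d = (-1)·(10) + (10)·(19) = 180
101·t² − 360·t + 236 = 0  ⇒  m = 180² − 101·236 = 8564
m = 8564 > 0,  v_rel·d = 180 > 0  ⇒  inside

inside=yes margin=8564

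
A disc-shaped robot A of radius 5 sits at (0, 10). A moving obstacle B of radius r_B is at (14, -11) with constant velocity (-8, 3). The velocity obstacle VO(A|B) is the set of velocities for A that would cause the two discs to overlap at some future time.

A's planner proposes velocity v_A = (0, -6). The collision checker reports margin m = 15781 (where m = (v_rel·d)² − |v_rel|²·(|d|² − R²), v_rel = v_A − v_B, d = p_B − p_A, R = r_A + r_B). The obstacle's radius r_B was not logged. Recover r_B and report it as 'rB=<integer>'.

m = 15781
d = (14, -21);  v_rel = (8, -9),  |v_rel|² = 145
v_rel×d = (8)·(-21) − (-9)·(14) = -42
since m = R²·145 − (-42)²:  R² = (1764 + 15781) / 145 = 121
R = √121 = 11  ⇒  r_B = 11 − 5 = 6

rB=6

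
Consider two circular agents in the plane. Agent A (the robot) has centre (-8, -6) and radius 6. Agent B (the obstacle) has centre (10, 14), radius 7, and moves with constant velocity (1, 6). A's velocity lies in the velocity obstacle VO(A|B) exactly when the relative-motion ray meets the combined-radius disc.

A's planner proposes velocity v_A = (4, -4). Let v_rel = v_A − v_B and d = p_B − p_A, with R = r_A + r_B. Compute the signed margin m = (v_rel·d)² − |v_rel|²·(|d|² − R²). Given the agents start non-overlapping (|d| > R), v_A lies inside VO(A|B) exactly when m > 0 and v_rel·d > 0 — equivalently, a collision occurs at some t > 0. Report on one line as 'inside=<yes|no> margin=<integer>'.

d = (18, 20),  |d|² = 724;  R = 6+7 = 13,  c = 724−13² = 555
v_rel = (3, -10),  |v_rel|² = 109;  v_rel·d = (3)·(18) + (-10)·(20) = -146
109·t² + 292·t + 555 = 0  ⇒  m = (-146)² − 109·555 = -39179
m = -39179 < 0,  v_rel·d = -146 < 0  ⇒  outside

inside=no margin=-39179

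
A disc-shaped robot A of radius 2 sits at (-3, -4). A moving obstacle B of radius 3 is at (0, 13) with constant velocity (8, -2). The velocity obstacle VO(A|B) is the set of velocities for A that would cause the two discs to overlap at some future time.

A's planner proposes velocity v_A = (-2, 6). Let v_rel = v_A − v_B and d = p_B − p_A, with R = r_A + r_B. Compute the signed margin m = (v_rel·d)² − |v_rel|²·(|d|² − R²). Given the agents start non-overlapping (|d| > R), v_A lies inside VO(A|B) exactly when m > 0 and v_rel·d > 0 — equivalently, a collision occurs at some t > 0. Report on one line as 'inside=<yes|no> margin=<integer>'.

d = (3, 17),  |d|² = 298;  R = 2+3 = 5,  c = 298−5² = 273
v_rel = (-10, 8),  |v_rel|² = 164;  v_rel·d = (-10)·(3) + (8)·(17) = 106
164·t² − 212·t + 273 = 0  ⇒  m = 106² − 164·273 = -33536
m = -33536 < 0,  v_rel·d = 106 > 0  ⇒  outside

inside=no margin=-33536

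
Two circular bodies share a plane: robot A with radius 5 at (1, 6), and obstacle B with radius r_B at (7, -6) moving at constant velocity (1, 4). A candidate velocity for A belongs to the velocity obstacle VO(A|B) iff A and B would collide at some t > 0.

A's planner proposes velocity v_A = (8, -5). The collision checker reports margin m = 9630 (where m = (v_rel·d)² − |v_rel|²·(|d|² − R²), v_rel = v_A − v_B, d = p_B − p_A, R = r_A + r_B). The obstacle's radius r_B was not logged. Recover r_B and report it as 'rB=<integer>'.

m = 9630
d = (6, -12);  v_rel = (7, -9),  |v_rel|² = 130
v_rel×d = (7)·(-12) − (-9)·(6) = -30
since m = R²·130 − (-30)²:  R² = (900 + 9630) / 130 = 81
R = √81 = 9  ⇒  r_B = 9 − 5 = 4

rB=4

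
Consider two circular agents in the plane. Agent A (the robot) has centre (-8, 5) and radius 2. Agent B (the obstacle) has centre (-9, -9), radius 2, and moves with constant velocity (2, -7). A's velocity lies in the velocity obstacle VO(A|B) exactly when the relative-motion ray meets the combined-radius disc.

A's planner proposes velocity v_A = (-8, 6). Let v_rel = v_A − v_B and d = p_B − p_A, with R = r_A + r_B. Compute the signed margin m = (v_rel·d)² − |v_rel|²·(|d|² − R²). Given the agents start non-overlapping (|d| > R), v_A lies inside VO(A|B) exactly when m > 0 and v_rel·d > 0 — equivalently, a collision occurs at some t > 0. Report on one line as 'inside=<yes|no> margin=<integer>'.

d = (-1, -14),  |d|² = 197;  R = 2+2 = 4,  c = 197−4² = 181
v_rel = (-10, 13),  |v_rel|² = 269;  v_rel·d = (-10)·(-1) + (13)·(-14) = -172
269·t² + 344·t + 181 = 0  ⇒  m = (-172)² − 269·181 = -19105
m = -19105 < 0,  v_rel·d = -172 < 0  ⇒  outside

inside=no margin=-19105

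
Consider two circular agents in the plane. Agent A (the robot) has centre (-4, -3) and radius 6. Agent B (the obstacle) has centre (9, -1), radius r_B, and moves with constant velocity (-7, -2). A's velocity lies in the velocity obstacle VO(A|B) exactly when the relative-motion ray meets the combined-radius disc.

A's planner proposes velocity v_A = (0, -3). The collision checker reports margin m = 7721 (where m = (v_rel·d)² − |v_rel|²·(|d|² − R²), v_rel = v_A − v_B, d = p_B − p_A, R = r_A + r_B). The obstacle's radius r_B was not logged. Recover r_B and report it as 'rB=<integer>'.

m = 7721
d = (13, 2);  v_rel = (7, -1),  |v_rel|² = 50
v_rel×d = (7)·(2) − (-1)·(13) = 27
since m = R²·50 − 27²:  R² = (729 + 7721) / 50 = 169
R = √169 = 13  ⇒  r_B = 13 − 6 = 7

rB=7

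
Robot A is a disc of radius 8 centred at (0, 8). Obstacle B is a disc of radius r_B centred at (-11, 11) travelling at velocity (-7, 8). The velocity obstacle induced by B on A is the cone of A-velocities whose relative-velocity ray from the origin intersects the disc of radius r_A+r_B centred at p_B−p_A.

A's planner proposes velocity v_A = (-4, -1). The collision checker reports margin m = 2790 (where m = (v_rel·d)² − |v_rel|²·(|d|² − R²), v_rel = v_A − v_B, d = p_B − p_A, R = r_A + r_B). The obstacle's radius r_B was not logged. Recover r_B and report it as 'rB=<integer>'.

m = 2790
d = (-11, 3);  v_rel = (3, -9),  |v_rel|² = 90
v_rel×d = (3)·(3) − (-9)·(-11) = -90
since m = R²·90 − (-90)²:  R² = (8100 + 2790) / 90 = 121
R = √121 = 11  ⇒  r_B = 11 − 8 = 3

rB=3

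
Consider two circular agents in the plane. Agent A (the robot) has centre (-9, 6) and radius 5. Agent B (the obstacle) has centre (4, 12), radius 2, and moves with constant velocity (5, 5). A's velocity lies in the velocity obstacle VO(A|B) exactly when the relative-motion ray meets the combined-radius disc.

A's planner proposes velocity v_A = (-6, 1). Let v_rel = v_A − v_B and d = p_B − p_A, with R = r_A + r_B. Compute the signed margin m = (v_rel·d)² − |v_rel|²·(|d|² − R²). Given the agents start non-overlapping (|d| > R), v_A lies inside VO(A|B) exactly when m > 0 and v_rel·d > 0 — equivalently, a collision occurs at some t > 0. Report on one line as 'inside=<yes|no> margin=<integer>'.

d = (13, 6),  |d|² = 205;  R = 5+2 = 7,  c = 205−7² = 156
v_rel = (-11, -4),  |v_rel|² = 137;  v_rel·d = (-11)·(13) + (-4)·(6) = -167
137·t² + 334·t + 156 = 0  ⇒  m = (-167)² − 137·156 = 6517
m = 6517 > 0,  v_rel·d = -167 < 0  ⇒  outside

inside=no margin=6517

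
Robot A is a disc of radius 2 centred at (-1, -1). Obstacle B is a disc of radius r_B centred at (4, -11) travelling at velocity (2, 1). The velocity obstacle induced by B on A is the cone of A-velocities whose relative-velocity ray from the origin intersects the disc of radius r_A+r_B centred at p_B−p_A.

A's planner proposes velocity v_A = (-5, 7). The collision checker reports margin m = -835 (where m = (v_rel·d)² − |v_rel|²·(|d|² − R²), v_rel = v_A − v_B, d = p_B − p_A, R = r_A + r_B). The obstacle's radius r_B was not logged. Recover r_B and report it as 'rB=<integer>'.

m = -835
d = (5, -10);  v_rel = (-7, 6),  |v_rel|² = 85
v_rel×d = (-7)·(-10) − (6)·(5) = 40
since m = R²·85 − 40²:  R² = (1600 + -835) / 85 = 9
R = √9 = 3  ⇒  r_B = 3 − 2 = 1

rB=1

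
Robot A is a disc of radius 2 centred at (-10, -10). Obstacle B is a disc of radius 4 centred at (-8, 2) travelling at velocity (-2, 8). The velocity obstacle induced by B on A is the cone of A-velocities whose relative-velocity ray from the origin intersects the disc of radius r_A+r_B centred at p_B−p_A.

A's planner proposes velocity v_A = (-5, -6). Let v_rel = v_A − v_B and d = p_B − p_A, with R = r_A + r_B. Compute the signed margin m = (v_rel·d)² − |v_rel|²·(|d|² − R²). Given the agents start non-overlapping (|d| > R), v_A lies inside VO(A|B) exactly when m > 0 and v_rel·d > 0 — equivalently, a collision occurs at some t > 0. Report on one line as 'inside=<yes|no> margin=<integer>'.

d = (2, 12),  |d|² = 148;  R = 2+4 = 6,  c = 148−6² = 112
v_rel = (-3, -14),  |v_rel|² = 205;  v_rel·d = (-3)·(2) + (-14)·(12) = -174
205·t² + 348·t + 112 = 0  ⇒  m = (-174)² − 205·112 = 7316
m = 7316 > 0,  v_rel·d = -174 < 0  ⇒  outside

inside=no margin=7316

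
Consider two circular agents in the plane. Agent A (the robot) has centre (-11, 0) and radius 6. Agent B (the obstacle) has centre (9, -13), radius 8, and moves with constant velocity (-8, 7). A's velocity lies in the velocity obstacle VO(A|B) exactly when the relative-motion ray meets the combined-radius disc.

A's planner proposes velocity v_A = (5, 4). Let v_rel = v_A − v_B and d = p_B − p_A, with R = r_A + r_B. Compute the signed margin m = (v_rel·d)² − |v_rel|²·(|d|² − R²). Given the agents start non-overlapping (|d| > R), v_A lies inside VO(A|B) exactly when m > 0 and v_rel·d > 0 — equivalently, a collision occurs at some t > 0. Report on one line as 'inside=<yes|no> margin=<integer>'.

d = (20, -13),  |d|² = 569;  R = 6+8 = 14,  c = 569−14² = 373
v_rel = (13, -3),  |v_rel|² = 178;  v_rel·d = (13)·(20) + (-3)·(-13) = 299
178·t² − 598·t + 373 = 0  ⇒  m = 299² − 178·373 = 23007
m = 23007 > 0,  v_rel·d = 299 > 0  ⇒  inside

inside=yes margin=23007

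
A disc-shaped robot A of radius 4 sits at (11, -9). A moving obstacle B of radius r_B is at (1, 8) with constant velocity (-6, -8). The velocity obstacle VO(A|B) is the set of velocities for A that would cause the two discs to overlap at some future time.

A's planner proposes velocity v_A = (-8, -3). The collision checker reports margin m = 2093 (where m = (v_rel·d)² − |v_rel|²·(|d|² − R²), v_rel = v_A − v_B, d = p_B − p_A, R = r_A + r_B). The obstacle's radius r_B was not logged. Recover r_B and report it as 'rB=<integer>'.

m = 2093
d = (-10, 17);  v_rel = (-2, 5),  |v_rel|² = 29
v_rel×d = (-2)·(17) − (5)·(-10) = 16
since m = R²·29 − 16²:  R² = (256 + 2093) / 29 = 81
R = √81 = 9  ⇒  r_B = 9 − 4 = 5

rB=5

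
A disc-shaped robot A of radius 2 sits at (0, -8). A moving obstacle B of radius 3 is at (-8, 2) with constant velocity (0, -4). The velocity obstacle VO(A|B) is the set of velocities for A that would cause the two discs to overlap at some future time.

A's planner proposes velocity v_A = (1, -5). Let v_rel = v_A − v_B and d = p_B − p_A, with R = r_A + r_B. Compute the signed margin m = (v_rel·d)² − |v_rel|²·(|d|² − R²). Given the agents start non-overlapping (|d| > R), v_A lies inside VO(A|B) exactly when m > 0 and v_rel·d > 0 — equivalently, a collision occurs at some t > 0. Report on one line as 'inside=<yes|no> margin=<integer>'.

d = (-8, 10),  |d|² = 164;  R = 2+3 = 5,  c = 164−5² = 139
v_rel = (1, -1),  |v_rel|² = 2;  v_rel·d = (1)·(-8) + (-1)·(10) = -18
2·t² + 36·t + 139 = 0  ⇒  m = (-18)² − 2·139 = 46
m = 46 > 0,  v_rel·d = -18 < 0  ⇒  outside

inside=no margin=46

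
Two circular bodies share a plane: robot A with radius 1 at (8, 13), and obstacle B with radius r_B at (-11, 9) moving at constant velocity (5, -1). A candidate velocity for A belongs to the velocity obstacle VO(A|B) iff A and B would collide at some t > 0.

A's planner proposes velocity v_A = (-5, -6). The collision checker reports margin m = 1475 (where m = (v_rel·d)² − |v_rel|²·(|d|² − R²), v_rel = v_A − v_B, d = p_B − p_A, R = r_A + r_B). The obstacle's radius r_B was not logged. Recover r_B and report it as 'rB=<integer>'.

m = 1475
d = (-19, -4);  v_rel = (-10, -5),  |v_rel|² = 125
v_rel×d = (-10)·(-4) − (-5)·(-19) = -55
since m = R²·125 − (-55)²:  R² = (3025 + 1475) / 125 = 36
R = √36 = 6  ⇒  r_B = 6 − 1 = 5

rB=5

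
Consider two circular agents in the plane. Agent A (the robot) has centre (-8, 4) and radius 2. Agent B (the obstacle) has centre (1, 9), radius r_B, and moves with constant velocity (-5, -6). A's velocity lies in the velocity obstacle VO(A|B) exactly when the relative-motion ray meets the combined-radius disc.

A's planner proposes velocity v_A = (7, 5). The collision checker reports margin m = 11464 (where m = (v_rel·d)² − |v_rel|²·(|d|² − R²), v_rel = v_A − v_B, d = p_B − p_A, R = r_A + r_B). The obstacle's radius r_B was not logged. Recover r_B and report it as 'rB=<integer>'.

m = 11464
d = (9, 5);  v_rel = (12, 11),  |v_rel|² = 265
v_rel×d = (12)·(5) − (11)·(9) = -39
since m = R²·265 − (-39)²:  R² = (1521 + 11464) / 265 = 49
R = √49 = 7  ⇒  r_B = 7 − 2 = 5

rB=5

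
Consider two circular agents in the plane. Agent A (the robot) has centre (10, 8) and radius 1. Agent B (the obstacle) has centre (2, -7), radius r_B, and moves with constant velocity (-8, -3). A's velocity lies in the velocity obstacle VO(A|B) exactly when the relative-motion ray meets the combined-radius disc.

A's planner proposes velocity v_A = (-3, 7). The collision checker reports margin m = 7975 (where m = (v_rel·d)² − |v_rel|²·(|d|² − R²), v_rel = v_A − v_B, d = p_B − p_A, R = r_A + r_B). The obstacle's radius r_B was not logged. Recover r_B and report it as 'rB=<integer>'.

m = 7975
d = (-8, -15);  v_rel = (5, 10),  |v_rel|² = 125
v_rel×d = (5)·(-15) − (10)·(-8) = 5
since m = R²·125 − 5²:  R² = (25 + 7975) / 125 = 64
R = √64 = 8  ⇒  r_B = 8 − 1 = 7

rB=7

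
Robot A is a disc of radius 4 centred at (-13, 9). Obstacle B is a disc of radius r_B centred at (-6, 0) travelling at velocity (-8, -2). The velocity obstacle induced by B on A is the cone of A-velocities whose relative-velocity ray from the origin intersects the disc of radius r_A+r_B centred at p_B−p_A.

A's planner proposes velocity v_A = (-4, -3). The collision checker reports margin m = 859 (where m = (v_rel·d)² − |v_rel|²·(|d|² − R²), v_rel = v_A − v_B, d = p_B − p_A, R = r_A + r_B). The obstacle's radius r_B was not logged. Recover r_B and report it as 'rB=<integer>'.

m = 859
d = (7, -9);  v_rel = (4, -1),  |v_rel|² = 17
v_rel×d = (4)·(-9) − (-1)·(7) = -29
since m = R²·17 − (-29)²:  R² = (841 + 859) / 17 = 100
R = √100 = 10  ⇒  r_B = 10 − 4 = 6

rB=6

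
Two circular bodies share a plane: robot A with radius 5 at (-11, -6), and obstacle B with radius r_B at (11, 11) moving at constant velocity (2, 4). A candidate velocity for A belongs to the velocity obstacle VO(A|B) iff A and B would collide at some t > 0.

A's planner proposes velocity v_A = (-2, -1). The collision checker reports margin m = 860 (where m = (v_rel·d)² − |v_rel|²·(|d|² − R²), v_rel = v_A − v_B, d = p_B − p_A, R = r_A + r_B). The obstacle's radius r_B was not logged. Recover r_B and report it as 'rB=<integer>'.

m = 860
d = (22, 17);  v_rel = (-4, -5),  |v_rel|² = 41
v_rel×d = (-4)·(17) − (-5)·(22) = 42
since m = R²·41 − 42²:  R² = (1764 + 860) / 41 = 64
R = √64 = 8  ⇒  r_B = 8 − 5 = 3

rB=3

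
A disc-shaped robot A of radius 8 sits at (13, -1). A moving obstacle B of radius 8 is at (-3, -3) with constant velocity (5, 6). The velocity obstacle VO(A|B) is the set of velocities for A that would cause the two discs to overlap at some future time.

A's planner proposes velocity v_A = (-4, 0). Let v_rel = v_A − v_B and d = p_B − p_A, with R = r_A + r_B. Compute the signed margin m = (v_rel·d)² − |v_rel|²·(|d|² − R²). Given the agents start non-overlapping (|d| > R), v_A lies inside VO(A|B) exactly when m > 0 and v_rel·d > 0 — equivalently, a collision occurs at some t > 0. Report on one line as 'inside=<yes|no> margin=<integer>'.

d = (-16, -2),  |d|² = 260;  R = 8+8 = 16,  c = 260−16² = 4
v_rel = (-9, -6),  |v_rel|² = 117;  v_rel·d = (-9)·(-16) + (-6)·(-2) = 156
117·t² − 312·t + 4 = 0  ⇒  m = 156² − 117·4 = 23868
m = 23868 > 0,  v_rel·d = 156 > 0  ⇒  inside

inside=yes margin=23868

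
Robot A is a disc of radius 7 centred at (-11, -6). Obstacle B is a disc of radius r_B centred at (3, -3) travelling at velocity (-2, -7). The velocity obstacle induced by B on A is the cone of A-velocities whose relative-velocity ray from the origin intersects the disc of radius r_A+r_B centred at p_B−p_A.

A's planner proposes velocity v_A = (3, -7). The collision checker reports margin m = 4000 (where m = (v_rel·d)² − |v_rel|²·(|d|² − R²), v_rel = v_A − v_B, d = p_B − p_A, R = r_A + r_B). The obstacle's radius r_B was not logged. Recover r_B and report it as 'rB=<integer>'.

m = 4000
d = (14, 3);  v_rel = (5, 0),  |v_rel|² = 25
v_rel×d = (5)·(3) − (0)·(14) = 15
since m = R²·25 − 15²:  R² = (225 + 4000) / 25 = 169
R = √169 = 13  ⇒  r_B = 13 − 7 = 6

rB=6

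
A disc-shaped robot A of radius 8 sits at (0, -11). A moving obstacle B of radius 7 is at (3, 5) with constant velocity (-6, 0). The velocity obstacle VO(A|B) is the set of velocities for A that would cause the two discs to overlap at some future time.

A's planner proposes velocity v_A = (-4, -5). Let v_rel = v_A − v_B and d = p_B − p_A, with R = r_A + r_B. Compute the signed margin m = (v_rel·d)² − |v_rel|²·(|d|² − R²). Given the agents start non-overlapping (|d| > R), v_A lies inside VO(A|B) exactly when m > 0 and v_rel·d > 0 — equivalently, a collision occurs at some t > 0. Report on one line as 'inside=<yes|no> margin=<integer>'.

d = (3, 16),  |d|² = 265;  R = 8+7 = 15,  c = 265−15² = 40
v_rel = (2, -5),  |v_rel|² = 29;  v_rel·d = (2)·(3) + (-5)·(16) = -74
29·t² + 148·t + 40 = 0  ⇒  m = (-74)² − 29·40 = 4316
m = 4316 > 0,  v_rel·d = -74 < 0  ⇒  outside

inside=no margin=4316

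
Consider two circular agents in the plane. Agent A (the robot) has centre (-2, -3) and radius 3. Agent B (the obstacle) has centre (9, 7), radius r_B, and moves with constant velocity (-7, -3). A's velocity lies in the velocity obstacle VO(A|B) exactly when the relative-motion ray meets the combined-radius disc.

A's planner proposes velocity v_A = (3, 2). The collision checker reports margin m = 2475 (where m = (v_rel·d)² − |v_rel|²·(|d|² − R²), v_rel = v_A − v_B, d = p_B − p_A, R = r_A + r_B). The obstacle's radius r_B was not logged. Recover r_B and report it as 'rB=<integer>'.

m = 2475
d = (11, 10);  v_rel = (10, 5),  |v_rel|² = 125
v_rel×d = (10)·(10) − (5)·(11) = 45
since m = R²·125 − 45²:  R² = (2025 + 2475) / 125 = 36
R = √36 = 6  ⇒  r_B = 6 − 3 = 3

rB=3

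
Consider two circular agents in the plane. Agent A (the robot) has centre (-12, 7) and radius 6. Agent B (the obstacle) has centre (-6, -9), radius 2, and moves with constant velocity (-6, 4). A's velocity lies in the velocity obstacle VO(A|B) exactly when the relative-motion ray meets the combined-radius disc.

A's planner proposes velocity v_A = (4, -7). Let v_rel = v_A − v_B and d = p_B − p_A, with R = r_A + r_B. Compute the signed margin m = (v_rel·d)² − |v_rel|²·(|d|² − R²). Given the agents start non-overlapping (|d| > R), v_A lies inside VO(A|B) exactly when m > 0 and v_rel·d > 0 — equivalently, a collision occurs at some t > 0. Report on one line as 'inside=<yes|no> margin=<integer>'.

d = (6, -16),  |d|² = 292;  R = 6+2 = 8,  c = 292−8² = 228
v_rel = (10, -11),  |v_rel|² = 221;  v_rel·d = (10)·(6) + (-11)·(-16) = 236
221·t² − 472·t + 228 = 0  ⇒  m = 236² − 221·228 = 5308
m = 5308 > 0,  v_rel·d = 236 > 0  ⇒  inside

inside=yes margin=5308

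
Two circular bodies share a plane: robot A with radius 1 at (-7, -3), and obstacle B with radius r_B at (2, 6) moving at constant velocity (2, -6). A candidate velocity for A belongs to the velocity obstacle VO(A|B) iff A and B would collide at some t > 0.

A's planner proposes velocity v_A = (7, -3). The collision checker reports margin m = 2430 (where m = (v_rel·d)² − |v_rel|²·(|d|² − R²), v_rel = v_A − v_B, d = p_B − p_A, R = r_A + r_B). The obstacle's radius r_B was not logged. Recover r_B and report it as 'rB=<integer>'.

m = 2430
d = (9, 9);  v_rel = (5, 3),  |v_rel|² = 34
v_rel×d = (5)·(9) − (3)·(9) = 18
since m = R²·34 − 18²:  R² = (324 + 2430) / 34 = 81
R = √81 = 9  ⇒  r_B = 9 − 1 = 8

rB=8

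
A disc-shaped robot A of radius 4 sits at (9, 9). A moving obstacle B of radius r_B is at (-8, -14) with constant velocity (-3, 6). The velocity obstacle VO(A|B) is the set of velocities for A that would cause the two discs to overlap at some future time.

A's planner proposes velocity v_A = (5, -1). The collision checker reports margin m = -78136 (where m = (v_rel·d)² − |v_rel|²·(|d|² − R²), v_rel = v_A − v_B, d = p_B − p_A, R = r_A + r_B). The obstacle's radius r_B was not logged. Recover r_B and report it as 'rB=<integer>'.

m = -78136
d = (-17, -23);  v_rel = (8, -7),  |v_rel|² = 113
v_rel×d = (8)·(-23) − (-7)·(-17) = -303
since m = R²·113 − (-303)²:  R² = (91809 + -78136) / 113 = 121
R = √121 = 11  ⇒  r_B = 11 − 4 = 7

rB=7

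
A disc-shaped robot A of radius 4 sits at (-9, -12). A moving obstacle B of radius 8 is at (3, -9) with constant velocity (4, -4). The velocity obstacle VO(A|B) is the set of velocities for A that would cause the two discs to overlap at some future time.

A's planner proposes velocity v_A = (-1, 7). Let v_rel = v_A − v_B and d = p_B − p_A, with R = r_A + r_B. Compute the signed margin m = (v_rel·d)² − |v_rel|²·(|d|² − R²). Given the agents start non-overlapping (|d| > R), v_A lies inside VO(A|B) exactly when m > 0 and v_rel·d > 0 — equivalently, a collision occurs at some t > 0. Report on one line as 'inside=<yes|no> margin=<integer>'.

d = (12, 3),  |d|² = 153;  R = 4+8 = 12,  c = 153−12² = 9
v_rel = (-5, 11),  |v_rel|² = 146;  v_rel·d = (-5)·(12) + (11)·(3) = -27
146·t² + 54·t + 9 = 0  ⇒  m = (-27)² − 146·9 = -585
m = -585 < 0,  v_rel·d = -27 < 0  ⇒  outside

inside=no margin=-585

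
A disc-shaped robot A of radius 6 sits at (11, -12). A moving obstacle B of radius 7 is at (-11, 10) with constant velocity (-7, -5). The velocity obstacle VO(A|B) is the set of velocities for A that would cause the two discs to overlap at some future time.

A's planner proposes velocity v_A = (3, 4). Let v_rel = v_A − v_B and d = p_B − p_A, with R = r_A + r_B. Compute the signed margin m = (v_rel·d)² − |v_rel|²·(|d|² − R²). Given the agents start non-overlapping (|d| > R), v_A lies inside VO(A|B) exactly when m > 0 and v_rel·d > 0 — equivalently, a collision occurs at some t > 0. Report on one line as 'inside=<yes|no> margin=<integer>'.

d = (-22, 22),  |d|² = 968;  R = 6+7 = 13,  c = 968−13² = 799
v_rel = (10, 9),  |v_rel|² = 181;  v_rel·d = (10)·(-22) + (9)·(22) = -22
181·t² + 44·t + 799 = 0  ⇒  m = (-22)² − 181·799 = -144135
m = -144135 < 0,  v_rel·d = -22 < 0  ⇒  outside

inside=no margin=-144135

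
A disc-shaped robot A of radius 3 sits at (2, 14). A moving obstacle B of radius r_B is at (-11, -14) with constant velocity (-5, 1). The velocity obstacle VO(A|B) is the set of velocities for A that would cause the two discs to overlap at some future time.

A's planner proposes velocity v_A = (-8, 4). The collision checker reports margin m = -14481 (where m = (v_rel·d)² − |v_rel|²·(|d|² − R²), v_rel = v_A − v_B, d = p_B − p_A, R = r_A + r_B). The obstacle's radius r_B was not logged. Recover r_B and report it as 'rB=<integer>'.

m = -14481
d = (-13, -28);  v_rel = (-3, 3),  |v_rel|² = 18
v_rel×d = (-3)·(-28) − (3)·(-13) = 123
since m = R²·18 − 123²:  R² = (15129 + -14481) / 18 = 36
R = √36 = 6  ⇒  r_B = 6 − 3 = 3

rB=3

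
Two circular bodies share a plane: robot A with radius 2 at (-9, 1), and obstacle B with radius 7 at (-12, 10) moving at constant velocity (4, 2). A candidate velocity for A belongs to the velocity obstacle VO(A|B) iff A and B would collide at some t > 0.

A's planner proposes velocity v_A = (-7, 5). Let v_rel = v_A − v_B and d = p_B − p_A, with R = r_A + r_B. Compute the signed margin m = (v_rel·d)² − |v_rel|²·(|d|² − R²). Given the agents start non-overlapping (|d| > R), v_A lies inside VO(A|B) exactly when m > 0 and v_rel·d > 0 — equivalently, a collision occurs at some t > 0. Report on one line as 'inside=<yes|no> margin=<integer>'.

d = (-3, 9),  |d|² = 90;  R = 2+7 = 9,  c = 90−9² = 9
v_rel = (-11, 3),  |v_rel|² = 130;  v_rel·d = (-11)·(-3) + (3)·(9) = 60
130·t² − 120·t + 9 = 0  ⇒  m = 60² − 130·9 = 2430
m = 2430 > 0,  v_rel·d = 60 > 0  ⇒  inside

inside=yes margin=2430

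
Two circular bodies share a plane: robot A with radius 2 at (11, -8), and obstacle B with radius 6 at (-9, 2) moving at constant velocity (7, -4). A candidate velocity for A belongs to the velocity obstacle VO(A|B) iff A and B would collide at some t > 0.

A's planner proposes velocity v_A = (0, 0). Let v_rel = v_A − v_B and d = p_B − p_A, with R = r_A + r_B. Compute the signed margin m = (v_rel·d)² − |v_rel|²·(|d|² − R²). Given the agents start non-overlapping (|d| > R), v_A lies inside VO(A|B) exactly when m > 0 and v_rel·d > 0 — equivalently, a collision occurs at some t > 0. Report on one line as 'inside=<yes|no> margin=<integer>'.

d = (-20, 10),  |d|² = 500;  R = 2+6 = 8,  c = 500−8² = 436
v_rel = (-7, 4),  |v_rel|² = 65;  v_rel·d = (-7)·(-20) + (4)·(10) = 180
65·t² − 360·t + 436 = 0  ⇒  m = 180² − 65·436 = 4060
m = 4060 > 0,  v_rel·d = 180 > 0  ⇒  inside

inside=yes margin=4060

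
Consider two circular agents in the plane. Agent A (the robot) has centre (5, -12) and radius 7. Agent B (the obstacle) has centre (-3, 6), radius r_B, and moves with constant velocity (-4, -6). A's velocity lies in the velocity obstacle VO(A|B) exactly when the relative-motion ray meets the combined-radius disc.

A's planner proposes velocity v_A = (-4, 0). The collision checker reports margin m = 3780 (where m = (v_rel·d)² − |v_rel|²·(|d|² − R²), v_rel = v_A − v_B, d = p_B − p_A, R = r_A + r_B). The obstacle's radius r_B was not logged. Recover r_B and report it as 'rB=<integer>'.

m = 3780
d = (-8, 18);  v_rel = (0, 6),  |v_rel|² = 36
v_rel×d = (0)·(18) − (6)·(-8) = 48
since m = R²·36 − 48²:  R² = (2304 + 3780) / 36 = 169
R = √169 = 13  ⇒  r_B = 13 − 7 = 6

rB=6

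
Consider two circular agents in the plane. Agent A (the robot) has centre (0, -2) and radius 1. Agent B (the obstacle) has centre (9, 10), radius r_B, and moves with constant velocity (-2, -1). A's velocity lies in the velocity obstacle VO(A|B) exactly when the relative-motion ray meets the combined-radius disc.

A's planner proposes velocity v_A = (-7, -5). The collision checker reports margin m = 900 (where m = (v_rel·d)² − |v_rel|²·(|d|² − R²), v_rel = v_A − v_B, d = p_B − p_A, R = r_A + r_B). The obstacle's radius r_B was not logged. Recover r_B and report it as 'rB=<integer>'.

m = 900
d = (9, 12);  v_rel = (-5, -4),  |v_rel|² = 41
v_rel×d = (-5)·(12) − (-4)·(9) = -24
since m = R²·41 − (-24)²:  R² = (576 + 900) / 41 = 36
R = √36 = 6  ⇒  r_B = 6 − 1 = 5

rB=5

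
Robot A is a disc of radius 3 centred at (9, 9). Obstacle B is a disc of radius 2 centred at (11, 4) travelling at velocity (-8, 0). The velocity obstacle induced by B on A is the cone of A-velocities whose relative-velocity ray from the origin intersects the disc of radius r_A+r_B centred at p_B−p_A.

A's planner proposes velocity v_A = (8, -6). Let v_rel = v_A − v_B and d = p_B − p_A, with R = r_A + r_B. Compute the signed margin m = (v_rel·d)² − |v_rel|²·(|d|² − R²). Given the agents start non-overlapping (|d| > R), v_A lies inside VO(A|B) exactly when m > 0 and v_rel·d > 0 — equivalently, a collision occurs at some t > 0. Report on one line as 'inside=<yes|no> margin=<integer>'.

d = (2, -5),  |d|² = 29;  R = 3+2 = 5,  c = 29−5² = 4
v_rel = (16, -6),  |v_rel|² = 292;  v_rel·d = (16)·(2) + (-6)·(-5) = 62
292·t² − 124·t + 4 = 0  ⇒  m = 62² − 292·4 = 2676
m = 2676 > 0,  v_rel·d = 62 > 0  ⇒  inside

inside=yes margin=2676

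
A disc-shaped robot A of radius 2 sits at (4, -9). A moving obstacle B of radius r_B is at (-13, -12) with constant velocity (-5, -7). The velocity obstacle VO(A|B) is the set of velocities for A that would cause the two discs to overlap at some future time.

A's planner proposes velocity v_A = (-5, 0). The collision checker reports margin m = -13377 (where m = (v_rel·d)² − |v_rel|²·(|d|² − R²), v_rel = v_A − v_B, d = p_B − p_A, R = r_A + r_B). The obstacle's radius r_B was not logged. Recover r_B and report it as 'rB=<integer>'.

m = -13377
d = (-17, -3);  v_rel = (0, 7),  |v_rel|² = 49
v_rel×d = (0)·(-3) − (7)·(-17) = 119
since m = R²·49 − 119²:  R² = (14161 + -13377) / 49 = 16
R = √16 = 4  ⇒  r_B = 4 − 2 = 2

rB=2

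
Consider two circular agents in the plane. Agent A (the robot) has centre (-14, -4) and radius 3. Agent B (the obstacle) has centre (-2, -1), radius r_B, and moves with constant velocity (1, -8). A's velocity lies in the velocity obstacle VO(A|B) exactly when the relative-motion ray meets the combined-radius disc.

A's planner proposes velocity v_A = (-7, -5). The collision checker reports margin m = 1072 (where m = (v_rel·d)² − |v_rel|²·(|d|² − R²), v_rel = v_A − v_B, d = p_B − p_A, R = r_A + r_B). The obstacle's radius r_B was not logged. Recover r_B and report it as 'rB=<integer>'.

m = 1072
d = (12, 3);  v_rel = (-8, 3),  |v_rel|² = 73
v_rel×d = (-8)·(3) − (3)·(12) = -60
since m = R²·73 − (-60)²:  R² = (3600 + 1072) / 73 = 64
R = √64 = 8  ⇒  r_B = 8 − 3 = 5

rB=5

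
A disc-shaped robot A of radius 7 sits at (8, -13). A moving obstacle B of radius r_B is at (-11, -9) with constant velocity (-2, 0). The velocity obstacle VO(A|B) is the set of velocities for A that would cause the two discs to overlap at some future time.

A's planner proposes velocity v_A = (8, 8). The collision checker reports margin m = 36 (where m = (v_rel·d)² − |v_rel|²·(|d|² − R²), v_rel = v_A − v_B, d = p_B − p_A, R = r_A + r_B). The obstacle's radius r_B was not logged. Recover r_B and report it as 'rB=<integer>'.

m = 36
d = (-19, 4);  v_rel = (10, 8),  |v_rel|² = 164
v_rel×d = (10)·(4) − (8)·(-19) = 192
since m = R²·164 − 192²:  R² = (36864 + 36) / 164 = 225
R = √225 = 15  ⇒  r_B = 15 − 7 = 8

rB=8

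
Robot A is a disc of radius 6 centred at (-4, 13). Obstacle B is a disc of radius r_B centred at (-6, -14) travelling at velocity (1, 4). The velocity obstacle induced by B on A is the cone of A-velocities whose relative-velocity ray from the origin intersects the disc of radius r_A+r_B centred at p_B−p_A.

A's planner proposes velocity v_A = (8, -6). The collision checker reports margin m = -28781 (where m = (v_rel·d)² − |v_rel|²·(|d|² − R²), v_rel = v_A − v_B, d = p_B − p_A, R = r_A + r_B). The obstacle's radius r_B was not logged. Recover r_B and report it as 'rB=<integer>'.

m = -28781
d = (-2, -27);  v_rel = (7, -10),  |v_rel|² = 149
v_rel×d = (7)·(-27) − (-10)·(-2) = -209
since m = R²·149 − (-209)²:  R² = (43681 + -28781) / 149 = 100
R = √100 = 10  ⇒  r_B = 10 − 6 = 4

rB=4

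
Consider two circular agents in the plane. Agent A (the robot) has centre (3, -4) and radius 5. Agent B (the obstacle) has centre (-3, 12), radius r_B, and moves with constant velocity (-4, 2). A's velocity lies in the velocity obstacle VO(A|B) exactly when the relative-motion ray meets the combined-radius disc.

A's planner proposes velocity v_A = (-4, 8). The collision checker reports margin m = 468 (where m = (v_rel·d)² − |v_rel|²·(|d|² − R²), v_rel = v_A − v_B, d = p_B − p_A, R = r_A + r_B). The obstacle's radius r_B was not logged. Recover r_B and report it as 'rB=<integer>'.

m = 468
d = (-6, 16);  v_rel = (0, 6),  |v_rel|² = 36
v_rel×d = (0)·(16) − (6)·(-6) = 36
since m = R²·36 − 36²:  R² = (1296 + 468) / 36 = 49
R = √49 = 7  ⇒  r_B = 7 − 5 = 2

rB=2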